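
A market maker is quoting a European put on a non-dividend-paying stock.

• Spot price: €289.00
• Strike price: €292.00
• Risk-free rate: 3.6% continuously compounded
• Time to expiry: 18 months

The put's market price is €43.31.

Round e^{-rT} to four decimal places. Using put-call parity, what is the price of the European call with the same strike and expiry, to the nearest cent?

exp(−rT) = exp(−0.036·1.5) = 0.9474
Put-call parity: C − P = S − K·e^(−rT) = 289 − 292·0.9474 = 289 − 276.6408 = 12.3592
C = P + (C − P) = 43.31 + (12.3592) = 55.6692

€55.67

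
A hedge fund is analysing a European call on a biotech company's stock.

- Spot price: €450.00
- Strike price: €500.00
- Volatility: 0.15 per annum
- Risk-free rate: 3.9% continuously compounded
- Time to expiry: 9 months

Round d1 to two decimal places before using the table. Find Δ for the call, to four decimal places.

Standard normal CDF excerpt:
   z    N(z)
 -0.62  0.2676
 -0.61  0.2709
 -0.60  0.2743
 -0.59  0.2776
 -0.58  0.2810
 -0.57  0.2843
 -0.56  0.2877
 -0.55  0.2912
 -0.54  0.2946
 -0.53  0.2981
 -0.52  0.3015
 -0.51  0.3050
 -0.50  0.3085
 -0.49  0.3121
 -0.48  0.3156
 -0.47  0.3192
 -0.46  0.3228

σ√T = 0.15·√0.75 = 0.1299
d₁ = [ln(450/500) + (0.039 + 0.15²/2)·0.75] / 0.1299 = [-0.1054 + 0.0377] / 0.1299 = -0.5209 → -0.52
N(d₁) = N(-0.52) = 0.3015
Δ_call = N(d₁) = 0.3015

0.3015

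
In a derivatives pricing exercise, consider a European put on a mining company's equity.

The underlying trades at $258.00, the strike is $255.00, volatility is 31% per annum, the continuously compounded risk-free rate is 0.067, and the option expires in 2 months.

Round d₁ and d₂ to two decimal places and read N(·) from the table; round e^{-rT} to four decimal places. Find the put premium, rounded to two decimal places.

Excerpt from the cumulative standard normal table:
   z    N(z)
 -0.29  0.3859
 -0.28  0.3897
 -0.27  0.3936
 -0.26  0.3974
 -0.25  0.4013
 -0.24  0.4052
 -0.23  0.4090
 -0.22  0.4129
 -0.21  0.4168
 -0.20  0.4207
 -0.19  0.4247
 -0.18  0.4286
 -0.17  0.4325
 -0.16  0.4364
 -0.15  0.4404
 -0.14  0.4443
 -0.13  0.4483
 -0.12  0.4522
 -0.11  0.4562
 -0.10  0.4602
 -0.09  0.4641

$9.49

T = 0.1667;  σ√T = 0.1266
d₁ = [ln(258/255) + (0.067 + ½·0.31²)·0.1667] / (σ√T) = (0.0117 + 0.0192) / 0.1266 = 0.2439 ≈ 0.24
d₂ = 0.2439 − 0.1266 = 0.1174 ≈ 0.12
exp(−rT) = exp(−0.067·0.1667) = 0.9889
N(−d₂) = N(-0.12) = 0.4522;  N(−d₁) = N(-0.24) = 0.4052
P = 255·0.9889·0.4522 − 258·0.4052 = 114.0310 − 104.5416 = 9.4894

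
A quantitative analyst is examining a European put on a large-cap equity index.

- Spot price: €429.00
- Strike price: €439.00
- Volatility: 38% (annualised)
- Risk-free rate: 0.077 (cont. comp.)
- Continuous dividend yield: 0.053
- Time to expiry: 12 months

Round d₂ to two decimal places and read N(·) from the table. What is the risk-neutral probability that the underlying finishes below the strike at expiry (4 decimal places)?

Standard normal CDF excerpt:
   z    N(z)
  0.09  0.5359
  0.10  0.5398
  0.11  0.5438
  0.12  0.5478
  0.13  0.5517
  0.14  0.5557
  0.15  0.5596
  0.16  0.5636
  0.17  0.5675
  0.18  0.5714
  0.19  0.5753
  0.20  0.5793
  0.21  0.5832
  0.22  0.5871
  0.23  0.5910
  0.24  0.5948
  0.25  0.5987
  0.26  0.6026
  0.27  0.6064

σ√T = 0.38 × 1.0000 = 0.3800
ln(S/K) + (r − q + σ²/2)T = ln(429/439) + (0.077 − 0.053 + 0.38²/2)·1 = -0.0230 + 0.0962 = 0.0732
d₁ = 0.0732 / 0.3800 = 0.1925 → 0.19
d₂ = d₁ − σ√T = 0.1925 − 0.3800 = -0.1875 → -0.19
Pr(exercise) under Q = N(−d₂) = N(0.19) = 0.5753

0.5753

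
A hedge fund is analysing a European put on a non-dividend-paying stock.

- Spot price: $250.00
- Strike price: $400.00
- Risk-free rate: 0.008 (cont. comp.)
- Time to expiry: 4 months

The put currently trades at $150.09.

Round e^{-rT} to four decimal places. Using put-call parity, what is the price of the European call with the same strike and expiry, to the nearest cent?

$1.17

exp(−rT) = exp(−0.008·0.3333) = 0.9973
Put-call parity: C − P = S − K·e^(−rT) = 250 − 400·0.9973 = 250 − 398.9200 = -148.9200
C = P + (C − P) = 150.09 + (-148.9200) = 1.1700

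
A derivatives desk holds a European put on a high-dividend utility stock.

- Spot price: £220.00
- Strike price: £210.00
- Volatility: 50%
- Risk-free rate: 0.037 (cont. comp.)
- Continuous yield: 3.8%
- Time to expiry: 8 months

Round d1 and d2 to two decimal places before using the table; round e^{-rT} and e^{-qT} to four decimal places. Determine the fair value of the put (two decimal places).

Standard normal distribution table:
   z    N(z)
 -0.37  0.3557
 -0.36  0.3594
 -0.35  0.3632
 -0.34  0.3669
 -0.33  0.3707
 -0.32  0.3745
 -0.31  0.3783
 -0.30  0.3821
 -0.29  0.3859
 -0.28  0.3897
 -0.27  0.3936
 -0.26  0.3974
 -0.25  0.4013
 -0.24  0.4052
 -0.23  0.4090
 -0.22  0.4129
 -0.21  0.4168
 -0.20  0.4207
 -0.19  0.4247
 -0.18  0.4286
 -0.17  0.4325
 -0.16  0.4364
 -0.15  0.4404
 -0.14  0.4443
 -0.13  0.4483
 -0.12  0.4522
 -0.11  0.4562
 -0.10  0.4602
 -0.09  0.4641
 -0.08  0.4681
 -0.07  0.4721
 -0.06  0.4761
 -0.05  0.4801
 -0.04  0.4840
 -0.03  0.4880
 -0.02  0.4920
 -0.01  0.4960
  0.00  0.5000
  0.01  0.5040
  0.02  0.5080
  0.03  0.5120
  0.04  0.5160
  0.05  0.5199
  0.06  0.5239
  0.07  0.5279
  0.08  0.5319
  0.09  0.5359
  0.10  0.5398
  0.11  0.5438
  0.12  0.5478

T = 0.6667;  σ√T = 0.4082
d₁ = [ln(220/210) + (0.037 − 0.038 + ½·0.5²)·0.6667] / (σ√T) = (0.0465 + 0.0827) / 0.4082 = 0.3164 ≈ 0.32
d₂ = 0.3164 − 0.4082 = -0.0918 ≈ -0.09
exp(−qT) = exp(−0.038·0.6667) = 0.9750;  exp(−rT) = exp(−0.037·0.6667) = 0.9756
P = 210·0.9756·N(0.09) − 220·0.9750·N(-0.32) = 210·0.9756·0.5359 − 220·0.9750·0.3745 = 109.7930 − 80.3303 = 29.4628

£29.46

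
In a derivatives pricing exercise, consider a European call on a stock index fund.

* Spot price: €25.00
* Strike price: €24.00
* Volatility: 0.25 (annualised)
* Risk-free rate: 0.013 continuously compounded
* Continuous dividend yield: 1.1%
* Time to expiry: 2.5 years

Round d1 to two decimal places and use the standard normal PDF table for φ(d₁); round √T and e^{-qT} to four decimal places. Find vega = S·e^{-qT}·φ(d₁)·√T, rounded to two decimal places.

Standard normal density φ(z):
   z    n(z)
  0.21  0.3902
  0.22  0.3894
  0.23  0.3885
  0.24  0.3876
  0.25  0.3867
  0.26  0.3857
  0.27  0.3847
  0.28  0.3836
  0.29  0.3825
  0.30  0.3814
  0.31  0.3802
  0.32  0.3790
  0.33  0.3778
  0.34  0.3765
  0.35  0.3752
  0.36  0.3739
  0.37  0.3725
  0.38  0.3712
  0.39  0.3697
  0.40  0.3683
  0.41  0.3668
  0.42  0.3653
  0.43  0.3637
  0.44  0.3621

14.62

σ√T = 0.25·√2.5 = 0.3953
d₁ = [ln(25/24) + (0.013 − 0.011 + ½·0.25²)·2.5] / (σ√T) = (0.0408 + 0.0831) / 0.3953 = 0.3136 ≈ 0.31
√T = √2.5 = 1.5811
φ(d₁) = φ(0.31) = 0.3802
exp(−qT) = exp(−0.011·2.5) = 0.9729
vega = S·exp(−qT)·φ(d₁)·√T = 25·0.9729·0.3802·1.5811 = 14.6211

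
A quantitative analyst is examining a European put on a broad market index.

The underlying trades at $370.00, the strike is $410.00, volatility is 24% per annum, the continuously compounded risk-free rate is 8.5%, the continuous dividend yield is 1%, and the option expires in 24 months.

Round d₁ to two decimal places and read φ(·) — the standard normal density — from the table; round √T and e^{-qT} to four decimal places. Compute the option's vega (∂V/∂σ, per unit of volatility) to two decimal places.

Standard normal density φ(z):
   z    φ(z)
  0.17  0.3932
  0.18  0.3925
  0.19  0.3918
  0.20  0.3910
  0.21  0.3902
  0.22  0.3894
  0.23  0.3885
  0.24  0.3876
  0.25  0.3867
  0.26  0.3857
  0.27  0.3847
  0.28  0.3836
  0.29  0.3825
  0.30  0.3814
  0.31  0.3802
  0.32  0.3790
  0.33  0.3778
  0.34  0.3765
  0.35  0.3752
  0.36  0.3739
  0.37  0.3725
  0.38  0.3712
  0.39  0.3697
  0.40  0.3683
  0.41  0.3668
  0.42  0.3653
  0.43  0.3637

195.00

σ√T = 0.24·√2 = 0.3394
ln(S/K) + (r − q + σ²/2)T = ln(370/410) + (0.085 − 0.01 + 0.24²/2)·2 = -0.1027 + 0.2076 = 0.1049
d₁ = 0.1049 / 0.3394 = 0.3092 which rounds to 0.31
√T = √2 = 1.4142
φ(d₁) = φ(0.31) = 0.3802
e^(−qT) = e^(−0.01·2) = 0.9802
vega = S·e^(−qT)·φ(d₁)·√T = 370·0.9802·0.3802·1.4142 = 195.0021
(Call and put vega coincide under Black-Scholes.)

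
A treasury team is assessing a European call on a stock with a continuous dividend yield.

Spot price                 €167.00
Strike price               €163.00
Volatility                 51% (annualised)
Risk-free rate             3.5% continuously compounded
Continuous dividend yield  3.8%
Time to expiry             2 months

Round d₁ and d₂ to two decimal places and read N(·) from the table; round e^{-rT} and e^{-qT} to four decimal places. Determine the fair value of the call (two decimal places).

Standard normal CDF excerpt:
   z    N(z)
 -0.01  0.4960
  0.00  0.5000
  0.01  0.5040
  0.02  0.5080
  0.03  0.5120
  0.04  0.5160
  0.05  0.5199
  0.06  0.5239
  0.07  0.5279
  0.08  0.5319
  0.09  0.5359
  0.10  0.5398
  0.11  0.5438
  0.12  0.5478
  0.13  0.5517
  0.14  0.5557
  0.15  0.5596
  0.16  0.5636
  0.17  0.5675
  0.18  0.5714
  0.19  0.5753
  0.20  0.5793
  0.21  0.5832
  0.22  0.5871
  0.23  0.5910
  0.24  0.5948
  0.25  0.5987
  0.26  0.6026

σ√T = 0.51 × 0.4082 = 0.2082
d₁ = [ln(167/163) + (0.035 − 0.038 + 0.51²/2)·0.1667] / 0.2082 = [0.0242 + 0.0212] / 0.2082 = 0.2181 which rounds to 0.22
d₂ = d₁ − σ√T = 0.2181 − 0.2082 = 0.0099 which rounds to 0.01
exp(−qT) = exp(−0.038·0.1667) = 0.9937;  exp(−rT) = exp(−0.035·0.1667) = 0.9942
N(d₁) = N(0.22) = 0.5871;  N(d₂) = N(0.01) = 0.5040
C = 167·0.9937·0.5871 − 163·0.9942·0.5040 = 97.4280 − 81.6755 = 15.7525

€15.75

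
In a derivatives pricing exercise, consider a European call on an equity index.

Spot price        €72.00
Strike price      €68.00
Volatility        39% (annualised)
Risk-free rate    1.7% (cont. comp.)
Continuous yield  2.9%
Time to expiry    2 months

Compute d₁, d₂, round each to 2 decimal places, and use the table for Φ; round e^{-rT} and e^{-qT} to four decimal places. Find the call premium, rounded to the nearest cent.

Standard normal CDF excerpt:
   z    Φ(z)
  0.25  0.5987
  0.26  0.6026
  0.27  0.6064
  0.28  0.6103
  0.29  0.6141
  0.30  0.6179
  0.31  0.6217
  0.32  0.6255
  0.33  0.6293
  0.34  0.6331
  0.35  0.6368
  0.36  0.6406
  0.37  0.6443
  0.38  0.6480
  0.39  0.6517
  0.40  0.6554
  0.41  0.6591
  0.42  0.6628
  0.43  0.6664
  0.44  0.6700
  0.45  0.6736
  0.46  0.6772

€6.63

T = 0.1667;  σ√T = 0.1592
d₁ = [ln(72/68) + (0.017 − 0.029 + 0.39²/2)·0.1667] / 0.1592 = [0.0572 + 0.0107] / 0.1592 = 0.4260 → 0.43
d₂ = d₁ − σ√T = 0.4260 − 0.1592 = 0.2668 → 0.27
e^(−qT) = e^(−0.029·0.1667) = 0.9952;  e^(−rT) = e^(−0.017·0.1667) = 0.9972
C = 72·0.9952·N(0.43) − 68·0.9972·N(0.27) = 72·0.9952·0.6664 − 68·0.9972·0.6064 = 47.7505 − 41.1197 = 6.6308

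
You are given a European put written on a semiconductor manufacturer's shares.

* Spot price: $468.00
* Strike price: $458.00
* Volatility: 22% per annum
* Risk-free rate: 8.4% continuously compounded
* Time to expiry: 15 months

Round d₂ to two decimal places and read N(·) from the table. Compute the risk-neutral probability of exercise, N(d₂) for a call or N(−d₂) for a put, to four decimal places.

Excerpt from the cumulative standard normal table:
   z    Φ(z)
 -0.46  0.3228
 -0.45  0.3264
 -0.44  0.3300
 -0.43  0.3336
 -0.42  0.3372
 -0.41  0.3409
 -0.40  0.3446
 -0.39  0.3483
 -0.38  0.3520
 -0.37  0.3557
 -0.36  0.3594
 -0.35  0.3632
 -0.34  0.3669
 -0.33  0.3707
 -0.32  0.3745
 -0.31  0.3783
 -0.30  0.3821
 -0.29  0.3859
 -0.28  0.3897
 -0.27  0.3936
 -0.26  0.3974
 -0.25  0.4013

0.3483

σ√T = 0.22 × 1.1180 = 0.2460
ln(S/K) + (r + σ²/2)T = ln(468/458) + (0.084 + 0.22²/2)·1.25 = 0.0216 + 0.1353 = 0.1568
d₁ = 0.1568 / 0.2460 = 0.6377 ≈ 0.64
d₂ = d₁ − σ√T = 0.6377 − 0.2460 = 0.3917 ≈ 0.39
Risk-neutral Pr[S_T < K] = N(−d₂) = N(-0.39) = 0.3483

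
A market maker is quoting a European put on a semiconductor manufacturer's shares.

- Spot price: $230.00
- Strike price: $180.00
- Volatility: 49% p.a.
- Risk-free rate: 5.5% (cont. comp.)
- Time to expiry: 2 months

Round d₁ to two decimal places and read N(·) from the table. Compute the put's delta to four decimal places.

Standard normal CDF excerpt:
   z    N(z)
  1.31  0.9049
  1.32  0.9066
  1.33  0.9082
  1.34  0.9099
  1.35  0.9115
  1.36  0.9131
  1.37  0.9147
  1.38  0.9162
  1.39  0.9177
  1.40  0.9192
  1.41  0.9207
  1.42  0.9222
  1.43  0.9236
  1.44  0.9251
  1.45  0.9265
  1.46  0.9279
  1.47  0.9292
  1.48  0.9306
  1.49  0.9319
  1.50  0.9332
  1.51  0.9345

-0.0853

σ√T = 0.49·√0.1667 = 0.2000
ln(S/K) + (r + σ²/2)T = ln(230/180) + (0.055 + 0.49²/2)·0.1667 = 0.2451 + 0.0292 = 0.2743
d₁ = 0.2743 / 0.2000 = 1.3712 which rounds to 1.37
N(d₁) = N(1.37) = 0.9147
Δ_put = N(d₁) − 1 = 0.9147 − 1 = -0.0853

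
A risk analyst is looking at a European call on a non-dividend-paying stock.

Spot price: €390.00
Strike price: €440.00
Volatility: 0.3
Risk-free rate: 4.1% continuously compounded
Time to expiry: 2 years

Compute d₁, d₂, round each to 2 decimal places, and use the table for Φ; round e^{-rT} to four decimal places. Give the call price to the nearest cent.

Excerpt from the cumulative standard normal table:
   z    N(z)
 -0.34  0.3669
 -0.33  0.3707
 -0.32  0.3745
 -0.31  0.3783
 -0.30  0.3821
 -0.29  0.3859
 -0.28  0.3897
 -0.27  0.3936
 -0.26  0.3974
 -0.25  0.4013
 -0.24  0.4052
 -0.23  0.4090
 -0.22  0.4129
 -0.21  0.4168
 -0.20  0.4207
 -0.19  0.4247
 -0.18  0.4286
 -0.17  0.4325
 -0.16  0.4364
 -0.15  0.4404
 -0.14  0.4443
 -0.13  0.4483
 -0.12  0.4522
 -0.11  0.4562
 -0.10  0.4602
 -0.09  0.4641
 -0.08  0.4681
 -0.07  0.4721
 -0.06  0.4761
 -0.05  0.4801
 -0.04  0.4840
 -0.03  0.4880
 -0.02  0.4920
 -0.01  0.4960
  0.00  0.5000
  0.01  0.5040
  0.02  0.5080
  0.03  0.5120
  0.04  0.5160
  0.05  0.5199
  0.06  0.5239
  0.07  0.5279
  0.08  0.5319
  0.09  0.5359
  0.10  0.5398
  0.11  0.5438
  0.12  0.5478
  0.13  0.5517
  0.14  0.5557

€58.75

σ√T = 0.3·√2 = 0.4243
ln(S/K) + (r + σ²/2)T = ln(390/440) + (0.041 + 0.3²/2)·2 = -0.1206 + 0.1720 = 0.0514
d₁ = 0.0514 / 0.4243 = 0.1211 → 0.12
d₂ = d₁ − σ√T = 0.1211 − 0.4243 = -0.3032 → -0.30
e^(−rT) = e^(−0.041·2) = 0.9213
N(d₁) = N(0.12) = 0.5478;  N(d₂) = N(-0.30) = 0.3821
C = 390·0.5478 − 440·0.9213·0.3821 = 213.6420 − 154.8926 = 58.7494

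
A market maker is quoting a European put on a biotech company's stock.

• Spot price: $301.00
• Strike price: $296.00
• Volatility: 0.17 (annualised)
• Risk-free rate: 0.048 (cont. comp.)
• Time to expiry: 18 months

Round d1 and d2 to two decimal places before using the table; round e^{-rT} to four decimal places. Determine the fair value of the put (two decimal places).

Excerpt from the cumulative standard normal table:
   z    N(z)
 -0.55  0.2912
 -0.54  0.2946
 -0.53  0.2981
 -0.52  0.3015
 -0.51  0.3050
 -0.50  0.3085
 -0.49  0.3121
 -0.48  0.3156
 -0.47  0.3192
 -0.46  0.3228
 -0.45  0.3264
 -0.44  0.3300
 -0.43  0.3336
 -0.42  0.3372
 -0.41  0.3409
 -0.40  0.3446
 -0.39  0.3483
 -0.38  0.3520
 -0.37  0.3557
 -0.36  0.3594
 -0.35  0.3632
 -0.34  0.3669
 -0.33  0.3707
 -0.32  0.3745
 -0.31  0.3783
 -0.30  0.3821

$13.42

σ√T = 0.17·√1.5 = 0.2082
d₁ = [ln(301/296) + (0.048 + 0.17²/2)·1.5] / 0.2082 = [0.0168 + 0.0937] / 0.2082 = 0.5304 which rounds to 0.53
d₂ = d₁ − σ√T = 0.5304 − 0.2082 = 0.3222 which rounds to 0.32
e^(−rT) = e^(−0.048·1.5) = 0.9305
P = 296·0.9305·N(-0.32) − 301·N(-0.53) = 296·0.9305·0.3745 − 301·0.2981 = 103.1478 − 89.7281 = 13.4197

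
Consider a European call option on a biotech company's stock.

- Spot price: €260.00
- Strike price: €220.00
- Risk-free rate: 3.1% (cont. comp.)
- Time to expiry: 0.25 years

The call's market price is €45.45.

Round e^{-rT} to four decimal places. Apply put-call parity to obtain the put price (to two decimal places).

€3.76

e^(−rT) = e^(−0.031·0.25) = 0.9923
Put-call parity: C − P = S − K·e^(−rT) = 260 − 220·0.9923 = 260 − 218.3060 = 41.6940
P = C − (C − P) = 45.45 − (41.6940) = 3.7560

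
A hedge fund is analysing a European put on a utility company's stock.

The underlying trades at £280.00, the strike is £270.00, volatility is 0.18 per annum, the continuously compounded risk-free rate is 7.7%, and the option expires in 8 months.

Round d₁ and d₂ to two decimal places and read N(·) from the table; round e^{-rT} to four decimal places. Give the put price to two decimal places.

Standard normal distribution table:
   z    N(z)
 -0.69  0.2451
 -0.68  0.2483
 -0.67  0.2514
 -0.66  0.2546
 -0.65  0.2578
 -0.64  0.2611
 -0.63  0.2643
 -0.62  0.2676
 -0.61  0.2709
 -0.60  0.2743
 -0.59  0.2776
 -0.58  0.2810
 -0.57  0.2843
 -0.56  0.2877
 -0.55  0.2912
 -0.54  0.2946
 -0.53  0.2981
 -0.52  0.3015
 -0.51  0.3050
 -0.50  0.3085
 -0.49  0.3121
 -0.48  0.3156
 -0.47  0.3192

£6.94

σ√T = 0.18·√0.6667 = 0.1470
d₁ = [ln(280/270) + (0.077 + 0.18²/2)·0.6667] / 0.1470 = [0.0364 + 0.0621] / 0.1470 = 0.6702 → 0.67
d₂ = d₁ − σ√T = 0.6702 − 0.1470 = 0.5232 → 0.52
e^(−rT) = e^(−0.077·0.6667) = 0.9500
N(−d₂) = N(-0.52) = 0.3015;  N(−d₁) = N(-0.67) = 0.2514
P = 270·0.9500·0.3015 − 280·0.2514 = 77.3347 − 70.3920 = 6.9427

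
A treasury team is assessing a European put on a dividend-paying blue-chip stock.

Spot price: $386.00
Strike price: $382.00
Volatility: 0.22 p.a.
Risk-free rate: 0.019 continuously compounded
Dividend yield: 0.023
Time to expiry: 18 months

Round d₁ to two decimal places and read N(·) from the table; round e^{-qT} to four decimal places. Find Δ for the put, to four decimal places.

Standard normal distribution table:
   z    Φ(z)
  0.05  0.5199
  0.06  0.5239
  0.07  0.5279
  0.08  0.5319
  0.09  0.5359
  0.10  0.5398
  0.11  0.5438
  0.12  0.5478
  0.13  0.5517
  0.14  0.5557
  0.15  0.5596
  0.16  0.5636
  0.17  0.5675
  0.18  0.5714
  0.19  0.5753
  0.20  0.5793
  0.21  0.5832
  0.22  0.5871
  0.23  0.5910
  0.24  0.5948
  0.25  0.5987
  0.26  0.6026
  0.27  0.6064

T = 1.5;  σ√T = 0.2694
d₁ = [ln(386/382) + (0.019 − 0.023 + 0.22²/2)·1.5] / 0.2694 = [0.0104 + 0.0303] / 0.2694 = 0.1511 which rounds to 0.15
N(d₁) = N(0.15) = 0.5596
Δ_put = exp(−qT)·(N(d₁) − 1) = 0.9661·(0.5596 − 1) = -0.4255

-0.4255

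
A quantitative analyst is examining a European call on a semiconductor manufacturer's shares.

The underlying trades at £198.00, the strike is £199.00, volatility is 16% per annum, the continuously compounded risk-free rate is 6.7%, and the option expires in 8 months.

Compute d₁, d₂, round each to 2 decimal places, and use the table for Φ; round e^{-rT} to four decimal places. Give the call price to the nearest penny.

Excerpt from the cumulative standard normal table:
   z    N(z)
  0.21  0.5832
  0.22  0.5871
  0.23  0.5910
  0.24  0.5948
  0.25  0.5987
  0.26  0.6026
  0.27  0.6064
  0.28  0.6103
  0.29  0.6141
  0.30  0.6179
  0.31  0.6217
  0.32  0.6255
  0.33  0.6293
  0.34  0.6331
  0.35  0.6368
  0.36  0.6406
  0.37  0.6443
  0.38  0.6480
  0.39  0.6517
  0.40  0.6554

σ√T = 0.16·√0.6667 = 0.1306
d₁ = [ln(198/199) + (0.067 + 0.16²/2)·0.6667] / 0.1306 = [-0.0050 + 0.0532] / 0.1306 = 0.3687 → 0.37
d₂ = d₁ − σ√T = 0.3687 − 0.1306 = 0.2380 → 0.24
e^(−rT) = e^(−0.067·0.6667) = 0.9563
N(d₁) = N(0.37) = 0.6443;  N(d₂) = N(0.24) = 0.5948
C = 198·0.6443 − 199·0.9563·0.5948 = 127.5714 − 113.1926 = 14.3788

£14.38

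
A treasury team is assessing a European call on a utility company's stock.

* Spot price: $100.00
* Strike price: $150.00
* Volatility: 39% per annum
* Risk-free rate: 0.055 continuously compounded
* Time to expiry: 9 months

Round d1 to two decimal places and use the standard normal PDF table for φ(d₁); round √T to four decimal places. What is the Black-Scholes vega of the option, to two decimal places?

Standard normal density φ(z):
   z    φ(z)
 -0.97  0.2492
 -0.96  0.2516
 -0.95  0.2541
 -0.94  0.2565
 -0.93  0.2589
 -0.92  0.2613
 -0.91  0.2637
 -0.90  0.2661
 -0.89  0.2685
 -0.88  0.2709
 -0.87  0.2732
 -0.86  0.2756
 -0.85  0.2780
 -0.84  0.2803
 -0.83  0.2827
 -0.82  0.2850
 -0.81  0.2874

22.84

σ√T = 0.39·√0.75 = 0.3377
d₁ = [ln(100/150) + (0.055 + ½·0.39²)·0.75] / (σ√T) = (-0.4055 + 0.0983) / 0.3377 = -0.9095 ⇒ -0.91
√T = √0.75 = 0.8660
φ(d₁) = φ(-0.91) = 0.2637
vega = S·φ(d₁)·√T = 100·0.2637·0.8660 = 22.8364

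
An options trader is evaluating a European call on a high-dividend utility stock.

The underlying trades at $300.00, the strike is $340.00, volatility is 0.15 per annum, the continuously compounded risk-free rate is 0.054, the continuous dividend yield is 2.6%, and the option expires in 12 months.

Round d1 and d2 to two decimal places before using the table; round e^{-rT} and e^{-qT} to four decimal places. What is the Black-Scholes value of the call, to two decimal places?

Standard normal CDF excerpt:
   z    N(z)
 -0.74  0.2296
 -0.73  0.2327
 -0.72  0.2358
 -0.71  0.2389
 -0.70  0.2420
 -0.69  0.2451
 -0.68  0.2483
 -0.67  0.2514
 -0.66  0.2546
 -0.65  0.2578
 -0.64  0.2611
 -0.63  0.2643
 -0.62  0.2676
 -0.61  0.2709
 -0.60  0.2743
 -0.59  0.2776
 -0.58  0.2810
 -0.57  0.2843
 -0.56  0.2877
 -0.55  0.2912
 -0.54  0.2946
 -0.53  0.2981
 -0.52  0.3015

$7.14

σ√T = 0.15·√1 = 0.1500
ln(S/K) + (r − q + σ²/2)T = ln(300/340) + (0.054 − 0.026 + 0.15²/2)·1 = -0.1252 + 0.0393 = -0.0859
d₁ = -0.0859 / 0.1500 = -0.5728 which rounds to -0.57
d₂ = d₁ − σ√T = -0.5728 − 0.1500 = -0.7228 which rounds to -0.72
exp(−qT) = exp(−0.026·1) = 0.9743;  exp(−rT) = exp(−0.054·1) = 0.9474
C = 300·0.9743·N(-0.57) − 340·0.9474·N(-0.72) = 300·0.9743·0.2843 − 340·0.9474·0.2358 = 83.0980 − 75.9550 = 7.1431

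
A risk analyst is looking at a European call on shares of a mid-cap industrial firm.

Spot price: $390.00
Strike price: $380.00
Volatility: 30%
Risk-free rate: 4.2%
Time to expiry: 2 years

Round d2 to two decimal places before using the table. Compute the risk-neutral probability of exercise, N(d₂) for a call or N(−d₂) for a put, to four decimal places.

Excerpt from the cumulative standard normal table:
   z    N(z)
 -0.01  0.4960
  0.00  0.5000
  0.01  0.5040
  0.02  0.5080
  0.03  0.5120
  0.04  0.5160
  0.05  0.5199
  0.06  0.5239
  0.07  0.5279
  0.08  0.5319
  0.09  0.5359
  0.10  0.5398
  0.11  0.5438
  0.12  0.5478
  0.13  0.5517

σ√T = 0.3·√2 = 0.4243
d₁ = [ln(390/380) + (0.042 + ½·0.3²)·2] / (σ√T) = (0.0260 + 0.1740) / 0.4243 = 0.4713 ≈ 0.47
d₂ = 0.4713 − 0.4243 = 0.0471 ≈ 0.05
Risk-neutral Pr[S_T > K] = N(d₂) = N(0.05) = 0.5199

0.5199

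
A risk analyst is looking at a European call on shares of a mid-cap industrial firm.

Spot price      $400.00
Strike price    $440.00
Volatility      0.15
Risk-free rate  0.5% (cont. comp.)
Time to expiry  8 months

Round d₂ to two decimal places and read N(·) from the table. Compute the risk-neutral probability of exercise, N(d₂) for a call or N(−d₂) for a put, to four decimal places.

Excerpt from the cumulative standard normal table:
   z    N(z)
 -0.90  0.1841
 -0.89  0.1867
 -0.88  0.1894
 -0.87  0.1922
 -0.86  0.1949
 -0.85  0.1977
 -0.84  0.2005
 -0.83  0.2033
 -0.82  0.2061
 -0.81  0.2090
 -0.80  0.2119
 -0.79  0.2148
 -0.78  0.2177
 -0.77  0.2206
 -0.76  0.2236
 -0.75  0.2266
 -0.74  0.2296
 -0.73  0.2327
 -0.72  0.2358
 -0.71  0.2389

0.2090

σ√T = 0.15·√0.6667 = 0.1225
d₁ = [ln(400/440) + (0.005 + ½·0.15²)·0.6667] / (σ√T) = (-0.0953 + 0.0108) / 0.1225 = -0.6898 which rounds to -0.69
d₂ = -0.6898 − 0.1225 = -0.8122 which rounds to -0.81
Pr(exercise) under Q = N(d₂) = 0.2090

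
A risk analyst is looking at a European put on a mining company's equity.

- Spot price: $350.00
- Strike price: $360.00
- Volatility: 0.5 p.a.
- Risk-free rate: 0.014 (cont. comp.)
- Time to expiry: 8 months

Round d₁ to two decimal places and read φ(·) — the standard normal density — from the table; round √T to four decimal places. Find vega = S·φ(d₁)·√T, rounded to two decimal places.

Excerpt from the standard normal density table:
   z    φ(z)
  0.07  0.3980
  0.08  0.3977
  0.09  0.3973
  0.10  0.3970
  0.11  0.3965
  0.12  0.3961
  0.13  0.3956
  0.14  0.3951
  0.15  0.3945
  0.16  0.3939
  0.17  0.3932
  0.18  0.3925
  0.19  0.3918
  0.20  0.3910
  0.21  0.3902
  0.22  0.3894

112.57

σ√T = 0.5 × 0.8165 = 0.4082
ln(S/K) + (r + σ²/2)T = ln(350/360) + (0.014 + 0.5²/2)·0.6667 = -0.0282 + 0.0927 = 0.0645
d₁ = 0.0645 / 0.4082 = 0.1580 which rounds to 0.16
√T = √0.6667 = 0.8165
φ(d₁) = φ(0.16) = 0.3939
vega = S·φ(d₁)·√T = 350·0.3939·0.8165 = 112.5668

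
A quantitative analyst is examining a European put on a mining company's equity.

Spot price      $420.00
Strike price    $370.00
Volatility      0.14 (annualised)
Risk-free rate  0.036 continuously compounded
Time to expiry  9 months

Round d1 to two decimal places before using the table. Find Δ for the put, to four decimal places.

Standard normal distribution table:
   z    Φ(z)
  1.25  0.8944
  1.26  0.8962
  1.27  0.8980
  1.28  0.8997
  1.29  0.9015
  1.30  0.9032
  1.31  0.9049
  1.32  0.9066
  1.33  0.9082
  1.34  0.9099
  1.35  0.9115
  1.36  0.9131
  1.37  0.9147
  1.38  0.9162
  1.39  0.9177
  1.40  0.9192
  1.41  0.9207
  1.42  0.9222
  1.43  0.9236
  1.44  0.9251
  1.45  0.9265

σ√T = 0.14 × 0.8660 = 0.1212
d₁ = [ln(420/370) + (0.036 + 0.14²/2)·0.75] / 0.1212 = [0.1268 + 0.0343] / 0.1212 = 1.3287 ⇒ 1.33
N(d₁) = N(1.33) = 0.9082
Δ_put = N(d₁) − 1 = 0.9082 − 1 = -0.0918

-0.0918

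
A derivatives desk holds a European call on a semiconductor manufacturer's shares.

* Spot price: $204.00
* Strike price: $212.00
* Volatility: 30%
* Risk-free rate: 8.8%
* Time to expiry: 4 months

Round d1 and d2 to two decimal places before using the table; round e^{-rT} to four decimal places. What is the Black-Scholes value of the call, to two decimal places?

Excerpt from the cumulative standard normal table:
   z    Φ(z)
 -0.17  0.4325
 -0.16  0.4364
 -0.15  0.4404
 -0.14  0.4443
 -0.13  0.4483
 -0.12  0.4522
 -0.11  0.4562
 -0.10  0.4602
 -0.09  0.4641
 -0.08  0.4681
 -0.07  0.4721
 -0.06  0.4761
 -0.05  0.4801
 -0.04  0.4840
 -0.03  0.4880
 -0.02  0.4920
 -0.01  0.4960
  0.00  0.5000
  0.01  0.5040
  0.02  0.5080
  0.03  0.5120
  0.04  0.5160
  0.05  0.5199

σ√T = 0.3 × 0.5774 = 0.1732
d₁ = [ln(204/212) + (0.088 + 0.3²/2)·0.3333] / 0.1732 = [-0.0385 + 0.0443] / 0.1732 = 0.0339 ≈ 0.03
d₂ = d₁ − σ√T = 0.0339 − 0.1732 = -0.1393 ≈ -0.14
exp(−rT) = exp(−0.088·0.3333) = 0.9711
N(d₁) = N(0.03) = 0.5120;  N(d₂) = N(-0.14) = 0.4443
C = 204·0.5120 − 212·0.9711·0.4443 = 104.4480 − 91.4695 = 12.9785

$12.98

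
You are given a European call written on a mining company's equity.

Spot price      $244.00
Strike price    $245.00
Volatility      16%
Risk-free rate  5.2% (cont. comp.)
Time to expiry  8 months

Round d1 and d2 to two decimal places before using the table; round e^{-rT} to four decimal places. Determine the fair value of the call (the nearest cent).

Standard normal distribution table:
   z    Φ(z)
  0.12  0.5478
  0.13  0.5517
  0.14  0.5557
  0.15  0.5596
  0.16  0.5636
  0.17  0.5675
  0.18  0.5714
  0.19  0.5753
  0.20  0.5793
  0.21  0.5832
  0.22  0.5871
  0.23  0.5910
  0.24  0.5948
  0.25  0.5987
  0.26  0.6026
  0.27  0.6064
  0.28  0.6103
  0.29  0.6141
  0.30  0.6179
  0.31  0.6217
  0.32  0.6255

$16.47

σ√T = 0.16 × 0.8165 = 0.1306
d₁ = [ln(244/245) + (0.052 + ½·0.16²)·0.6667] / (σ√T) = (-0.0041 + 0.0432) / 0.1306 = 0.2994 which rounds to 0.30
d₂ = 0.2994 − 0.1306 = 0.1687 which rounds to 0.17
e^(−rT) = e^(−0.052·0.6667) = 0.9659
N(d₁) = N(0.30) = 0.6179;  N(d₂) = N(0.17) = 0.5675
C = 244·0.6179 − 245·0.9659·0.5675 = 150.7676 − 134.2963 = 16.4713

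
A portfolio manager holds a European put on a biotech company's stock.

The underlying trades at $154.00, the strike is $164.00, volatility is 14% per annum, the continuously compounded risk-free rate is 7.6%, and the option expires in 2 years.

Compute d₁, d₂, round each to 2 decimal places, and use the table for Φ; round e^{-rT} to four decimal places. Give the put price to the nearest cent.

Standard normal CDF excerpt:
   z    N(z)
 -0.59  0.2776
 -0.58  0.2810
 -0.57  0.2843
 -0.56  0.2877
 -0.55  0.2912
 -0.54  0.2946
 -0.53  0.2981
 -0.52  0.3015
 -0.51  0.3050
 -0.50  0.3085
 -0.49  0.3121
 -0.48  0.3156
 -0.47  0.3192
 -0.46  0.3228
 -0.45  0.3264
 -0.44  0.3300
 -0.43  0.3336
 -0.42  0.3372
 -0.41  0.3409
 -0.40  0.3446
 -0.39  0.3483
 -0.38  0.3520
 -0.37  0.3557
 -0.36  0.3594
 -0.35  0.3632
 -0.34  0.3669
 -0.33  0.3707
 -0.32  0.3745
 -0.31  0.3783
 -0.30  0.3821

$6.32

T = 2;  σ√T = 0.1980
d₁ = [ln(154/164) + (0.076 + 0.14²/2)·2] / 0.1980 = [-0.0629 + 0.1716] / 0.1980 = 0.5489 which rounds to 0.55
d₂ = d₁ − σ√T = 0.5489 − 0.1980 = 0.3510 which rounds to 0.35
e^(−rT) = e^(−0.076·2) = 0.8590
P = 164·0.8590·N(-0.35) − 154·N(-0.55) = 164·0.8590·0.3632 − 154·0.2912 = 51.1662 − 44.8448 = 6.3214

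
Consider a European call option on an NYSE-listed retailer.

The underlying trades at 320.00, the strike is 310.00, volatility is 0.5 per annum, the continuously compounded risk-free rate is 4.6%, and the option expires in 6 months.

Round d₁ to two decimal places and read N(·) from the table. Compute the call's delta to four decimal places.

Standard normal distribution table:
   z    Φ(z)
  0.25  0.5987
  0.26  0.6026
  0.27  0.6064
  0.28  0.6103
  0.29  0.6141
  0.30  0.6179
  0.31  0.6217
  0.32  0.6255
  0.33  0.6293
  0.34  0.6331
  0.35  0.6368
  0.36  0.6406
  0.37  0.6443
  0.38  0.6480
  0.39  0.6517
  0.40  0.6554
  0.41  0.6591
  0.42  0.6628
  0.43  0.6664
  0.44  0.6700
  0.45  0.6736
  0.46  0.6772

0.6293

σ√T = 0.5·√0.5 = 0.3536
d₁ = [ln(320/310) + (0.046 + 0.5²/2)·0.5] / 0.3536 = [0.0317 + 0.0855] / 0.3536 = 0.3316 ≈ 0.33
N(d₁) = N(0.33) = 0.6293
Δ_call = N(d₁) = 0.6293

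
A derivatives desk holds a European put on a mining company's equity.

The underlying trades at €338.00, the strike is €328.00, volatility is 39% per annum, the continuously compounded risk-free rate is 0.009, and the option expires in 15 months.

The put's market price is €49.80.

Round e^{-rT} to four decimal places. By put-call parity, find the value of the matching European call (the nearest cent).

exp(−rT) = exp(−0.009·1.25) = 0.9888
Put-call parity: C − P = S − K·e^(−rT) = 338 − 328·0.9888 = 338 − 324.3264 = 13.6736
C = P + (C − P) = 49.80 + (13.6736) = 63.4736

€63.47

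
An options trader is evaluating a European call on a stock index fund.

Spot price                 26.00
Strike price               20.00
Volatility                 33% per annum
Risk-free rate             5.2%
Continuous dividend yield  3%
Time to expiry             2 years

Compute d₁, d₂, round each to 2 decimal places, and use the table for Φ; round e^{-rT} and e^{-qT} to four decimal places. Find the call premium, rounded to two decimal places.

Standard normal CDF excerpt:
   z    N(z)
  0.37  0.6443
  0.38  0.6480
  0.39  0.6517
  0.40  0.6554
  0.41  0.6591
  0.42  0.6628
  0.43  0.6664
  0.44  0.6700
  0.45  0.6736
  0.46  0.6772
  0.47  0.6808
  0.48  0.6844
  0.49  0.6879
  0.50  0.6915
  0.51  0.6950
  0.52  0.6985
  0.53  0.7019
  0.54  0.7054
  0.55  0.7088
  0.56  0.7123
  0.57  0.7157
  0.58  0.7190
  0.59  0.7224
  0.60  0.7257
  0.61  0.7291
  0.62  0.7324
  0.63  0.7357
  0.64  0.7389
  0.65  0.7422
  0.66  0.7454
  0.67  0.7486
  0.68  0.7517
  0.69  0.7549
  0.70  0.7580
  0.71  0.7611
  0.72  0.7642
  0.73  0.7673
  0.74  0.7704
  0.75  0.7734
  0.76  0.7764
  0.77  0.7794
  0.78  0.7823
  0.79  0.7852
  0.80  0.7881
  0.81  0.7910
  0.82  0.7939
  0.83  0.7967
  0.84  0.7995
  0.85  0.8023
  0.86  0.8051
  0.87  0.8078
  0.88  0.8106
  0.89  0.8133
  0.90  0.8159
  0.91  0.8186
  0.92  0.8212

σ√T = 0.33·√2 = 0.4667
d₁ = [ln(26/20) + (0.052 − 0.03 + 0.33²/2)·2] / 0.4667 = [0.2624 + 0.1529] / 0.4667 = 0.8898 ⇒ 0.89
d₂ = d₁ − σ√T = 0.8898 − 0.4667 = 0.4231 ⇒ 0.42
exp(−qT) = exp(−0.03·2) = 0.9418;  exp(−rT) = exp(−0.052·2) = 0.9012
C = 26·0.9418·N(0.89) − 20·0.9012·N(0.42) = 26·0.9418·0.8133 − 20·0.9012·0.6628 = 19.9151 − 11.9463 = 7.9688

7.97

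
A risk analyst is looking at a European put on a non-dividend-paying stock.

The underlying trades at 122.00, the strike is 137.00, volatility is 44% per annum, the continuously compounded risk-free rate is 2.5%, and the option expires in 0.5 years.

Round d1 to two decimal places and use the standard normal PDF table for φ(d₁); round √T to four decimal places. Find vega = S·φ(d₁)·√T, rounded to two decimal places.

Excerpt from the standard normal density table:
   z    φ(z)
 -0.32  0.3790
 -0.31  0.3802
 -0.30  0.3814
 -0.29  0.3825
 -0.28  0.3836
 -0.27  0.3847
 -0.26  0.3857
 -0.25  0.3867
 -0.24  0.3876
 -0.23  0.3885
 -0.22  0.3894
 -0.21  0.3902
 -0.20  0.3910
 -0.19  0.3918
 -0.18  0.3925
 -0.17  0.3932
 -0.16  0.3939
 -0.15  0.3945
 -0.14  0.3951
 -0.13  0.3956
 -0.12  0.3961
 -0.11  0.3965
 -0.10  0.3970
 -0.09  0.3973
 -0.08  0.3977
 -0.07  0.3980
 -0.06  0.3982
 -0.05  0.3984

T = 0.5;  σ√T = 0.3111
d₁ = [ln(122/137) + (0.025 + 0.44²/2)·0.5] / 0.3111 = [-0.1160 + 0.0609] / 0.3111 = -0.1770 ≈ -0.18
√T = √0.5 = 0.7071
φ(d₁) = φ(-0.18) = 0.3925
vega = S·φ(d₁)·√T = 122·0.3925·0.7071 = 33.8595

33.86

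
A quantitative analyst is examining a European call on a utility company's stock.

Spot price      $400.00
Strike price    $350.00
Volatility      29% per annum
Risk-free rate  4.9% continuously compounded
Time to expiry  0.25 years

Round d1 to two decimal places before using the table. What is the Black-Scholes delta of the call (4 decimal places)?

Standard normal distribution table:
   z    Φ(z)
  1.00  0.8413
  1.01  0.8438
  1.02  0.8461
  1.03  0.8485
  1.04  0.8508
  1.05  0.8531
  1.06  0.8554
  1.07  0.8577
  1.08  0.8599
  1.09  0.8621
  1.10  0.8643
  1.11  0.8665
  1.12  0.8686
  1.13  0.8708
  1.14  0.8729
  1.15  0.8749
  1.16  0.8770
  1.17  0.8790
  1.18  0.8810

0.8599

σ√T = 0.29·√0.25 = 0.1450
d₁ = [ln(400/350) + (0.049 + ½·0.29²)·0.25] / (σ√T) = (0.1335 + 0.0228) / 0.1450 = 1.0779 ≈ 1.08
N(d₁) = N(1.08) = 0.8599
Δ_call = N(d₁) = 0.8599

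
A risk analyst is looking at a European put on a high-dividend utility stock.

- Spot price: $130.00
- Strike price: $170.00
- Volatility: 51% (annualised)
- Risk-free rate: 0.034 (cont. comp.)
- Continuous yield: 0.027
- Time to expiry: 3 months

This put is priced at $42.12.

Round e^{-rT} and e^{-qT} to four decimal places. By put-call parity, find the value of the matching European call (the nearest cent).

$2.69

e^(−qT) = e^(−0.027·0.25) = 0.9933;  e^(−rT) = e^(−0.034·0.25) = 0.9915
Put-call parity: C − P = S·e^(−qT) − K·e^(−rT) = 130·0.9933 − 170·0.9915 = 129.1290 − 168.5550 = -39.4260
C = P + (C − P) = 42.12 + (-39.4260) = 2.6940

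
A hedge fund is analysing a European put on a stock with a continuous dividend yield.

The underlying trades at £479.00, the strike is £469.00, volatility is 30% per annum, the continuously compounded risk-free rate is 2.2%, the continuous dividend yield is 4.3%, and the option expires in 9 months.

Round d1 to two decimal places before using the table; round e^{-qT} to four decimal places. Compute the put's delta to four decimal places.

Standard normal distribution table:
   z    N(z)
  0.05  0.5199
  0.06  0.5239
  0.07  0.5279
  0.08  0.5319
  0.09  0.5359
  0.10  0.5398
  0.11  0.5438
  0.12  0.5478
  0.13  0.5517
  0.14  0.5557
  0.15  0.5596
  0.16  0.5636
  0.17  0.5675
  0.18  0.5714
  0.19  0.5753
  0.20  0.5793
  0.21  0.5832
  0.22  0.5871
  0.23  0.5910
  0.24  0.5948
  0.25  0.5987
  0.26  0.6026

σ√T = 0.3·√0.75 = 0.2598
d₁ = [ln(479/469) + (0.022 − 0.043 + ½·0.3²)·0.75] / (σ√T) = (0.0211 + 0.0180) / 0.2598 = 0.1505 → 0.15
N(d₁) = N(0.15) = 0.5596
Δ_put = e^(−qT)·(N(d₁) − 1) = 0.9683·(0.5596 − 1) = -0.4264

-0.4264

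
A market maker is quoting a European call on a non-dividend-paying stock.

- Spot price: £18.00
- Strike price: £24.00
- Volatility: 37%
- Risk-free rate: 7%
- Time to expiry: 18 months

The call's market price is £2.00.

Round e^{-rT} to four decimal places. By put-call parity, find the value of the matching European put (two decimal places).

exp(−rT) = exp(−0.07·1.5) = 0.9003
Put-call parity: C − P = S − K·e^(−rT) = 18 − 24·0.9003 = 18 − 21.6072 = -3.6072
P = C − (C − P) = 2.00 − (-3.6072) = 5.6072

£5.61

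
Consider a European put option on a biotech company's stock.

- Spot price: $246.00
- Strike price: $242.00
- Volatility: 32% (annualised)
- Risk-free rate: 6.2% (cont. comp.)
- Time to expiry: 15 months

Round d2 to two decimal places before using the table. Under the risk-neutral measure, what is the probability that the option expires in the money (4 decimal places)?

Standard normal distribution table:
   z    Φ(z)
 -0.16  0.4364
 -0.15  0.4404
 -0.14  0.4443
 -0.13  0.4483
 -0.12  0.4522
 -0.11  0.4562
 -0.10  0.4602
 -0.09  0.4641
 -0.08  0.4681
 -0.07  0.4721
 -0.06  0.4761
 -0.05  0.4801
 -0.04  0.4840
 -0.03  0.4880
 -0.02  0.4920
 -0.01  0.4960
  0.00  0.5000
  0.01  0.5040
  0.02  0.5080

0.4681

σ√T = 0.32 × 1.1180 = 0.3578
d₁ = [ln(246/242) + (0.062 + 0.32²/2)·1.25] / 0.3578 = [0.0164 + 0.1415] / 0.3578 = 0.4413 ⇒ 0.44
d₂ = d₁ − σ√T = 0.4413 − 0.3578 = 0.0836 ⇒ 0.08
Pr(exercise) under Q = N(−d₂) = N(-0.08) = 0.4681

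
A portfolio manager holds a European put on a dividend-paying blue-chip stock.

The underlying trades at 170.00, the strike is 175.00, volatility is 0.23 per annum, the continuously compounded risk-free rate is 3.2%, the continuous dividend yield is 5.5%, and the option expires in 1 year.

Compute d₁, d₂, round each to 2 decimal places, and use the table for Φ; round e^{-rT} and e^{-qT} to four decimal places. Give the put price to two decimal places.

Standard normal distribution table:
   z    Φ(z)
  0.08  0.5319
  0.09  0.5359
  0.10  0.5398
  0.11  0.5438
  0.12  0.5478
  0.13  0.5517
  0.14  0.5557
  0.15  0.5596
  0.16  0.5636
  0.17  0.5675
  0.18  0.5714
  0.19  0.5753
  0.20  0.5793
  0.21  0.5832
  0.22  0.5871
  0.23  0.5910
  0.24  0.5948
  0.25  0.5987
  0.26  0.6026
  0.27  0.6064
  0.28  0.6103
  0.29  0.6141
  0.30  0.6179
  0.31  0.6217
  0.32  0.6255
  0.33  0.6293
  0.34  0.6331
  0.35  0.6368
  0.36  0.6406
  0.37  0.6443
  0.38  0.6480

19.80

T = 1;  σ√T = 0.2300
ln(S/K) + (r − q + σ²/2)T = ln(170/175) + (0.032 − 0.055 + 0.23²/2)·1 = -0.0290 + 0.0035 = -0.0255
d₁ = -0.0255 / 0.2300 = -0.1110 ⇒ -0.11
d₂ = d₁ − σ√T = -0.1110 − 0.2300 = -0.3410 ⇒ -0.34
e^(−qT) = e^(−0.055·1) = 0.9465;  e^(−rT) = e^(−0.032·1) = 0.9685
N(−d₂) = N(0.34) = 0.6331;  N(−d₁) = N(0.11) = 0.5438
P = 175·0.9685·0.6331 − 170·0.9465·0.5438 = 107.3025 − 87.5001 = 19.8024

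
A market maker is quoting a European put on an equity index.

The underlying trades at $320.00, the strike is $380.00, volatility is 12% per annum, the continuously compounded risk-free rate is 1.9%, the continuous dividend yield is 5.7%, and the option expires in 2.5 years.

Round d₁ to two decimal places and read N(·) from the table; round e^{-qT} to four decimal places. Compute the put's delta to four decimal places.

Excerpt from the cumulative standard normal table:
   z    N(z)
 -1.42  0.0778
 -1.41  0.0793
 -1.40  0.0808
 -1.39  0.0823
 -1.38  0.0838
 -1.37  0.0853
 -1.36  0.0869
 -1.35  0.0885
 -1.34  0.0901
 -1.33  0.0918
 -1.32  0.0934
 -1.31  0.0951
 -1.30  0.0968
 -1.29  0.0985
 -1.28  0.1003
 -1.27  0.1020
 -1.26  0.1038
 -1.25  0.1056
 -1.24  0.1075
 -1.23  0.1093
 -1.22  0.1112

-0.7847

T = 2.5;  σ√T = 0.1897
ln(S/K) + (r − q + σ²/2)T = ln(320/380) + (0.019 − 0.057 + 0.12²/2)·2.5 = -0.1719 − 0.0770 = -0.2489
d₁ = -0.2489 / 0.1897 = -1.3116 → -1.31
N(d₁) = N(-1.31) = 0.0951
Δ_put = exp(−qT)·(N(d₁) − 1) = 0.8672·(0.0951 − 1) = -0.7847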